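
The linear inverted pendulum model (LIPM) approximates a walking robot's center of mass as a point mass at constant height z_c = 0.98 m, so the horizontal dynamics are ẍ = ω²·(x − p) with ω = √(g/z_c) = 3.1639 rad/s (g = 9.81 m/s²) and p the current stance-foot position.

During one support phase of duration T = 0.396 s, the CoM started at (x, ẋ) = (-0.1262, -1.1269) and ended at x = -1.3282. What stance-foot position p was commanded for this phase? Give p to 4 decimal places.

ωT = 3.1639·0.396 = 1.252904; cosh(ωT) = 1.893084, sinh(ωT) = 1.607411
x(T) = p + (x₀−p)·cosh(ωT) + (ẋ₀/ω)·sinh(ωT) ⇒ p·(1 − cosh) = x(T) − x₀·cosh − (ẋ₀/ω)·sinh
numerator   = -1.3282 − (-0.1262)·1.893084 − (-1.1269/3.1639)·1.607411 = -0.516774
denominator = 1 − 1.893084 = -0.893084
p = -0.516774 / -0.893084 = 0.5786

p = 0.5786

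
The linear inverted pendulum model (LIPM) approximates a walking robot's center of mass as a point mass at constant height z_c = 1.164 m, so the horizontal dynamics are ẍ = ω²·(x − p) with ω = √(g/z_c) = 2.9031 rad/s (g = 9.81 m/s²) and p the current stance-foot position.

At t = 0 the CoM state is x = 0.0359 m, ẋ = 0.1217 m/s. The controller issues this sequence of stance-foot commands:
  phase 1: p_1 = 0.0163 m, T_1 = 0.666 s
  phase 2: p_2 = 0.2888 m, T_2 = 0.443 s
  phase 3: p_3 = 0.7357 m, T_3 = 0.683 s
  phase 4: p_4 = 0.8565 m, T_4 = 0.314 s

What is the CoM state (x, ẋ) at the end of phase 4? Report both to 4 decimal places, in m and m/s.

phase 1: p=0.0163, T=0.666, ωT=1.933465, cosh=3.529034, sinh=3.384387; start (x,ẋ)=(0.035900, 0.121700) → end (x,ẋ)=(0.227345, 0.622058)
phase 2: p=0.2888, T=0.443, ωT=1.286073, cosh=1.947452, sinh=1.671098; start (x,ẋ)=(0.227345, 0.622058) → end (x,ẋ)=(0.527191, 0.913286)
phase 3: p=0.7357, T=0.683, ωT=1.982817, cosh=3.700429, sinh=3.562748; start (x,ẋ)=(0.527191, 0.913286) → end (x,ẋ)=(1.084934, 1.222944)
phase 4: p=0.8565, T=0.314, ωT=0.911573, cosh=1.445063, sinh=1.043172; start (x,ẋ)=(1.084934, 1.222944) → end (x,ẋ)=(1.626042, 2.459028)

x = 1.6260, ẋ = 2.4590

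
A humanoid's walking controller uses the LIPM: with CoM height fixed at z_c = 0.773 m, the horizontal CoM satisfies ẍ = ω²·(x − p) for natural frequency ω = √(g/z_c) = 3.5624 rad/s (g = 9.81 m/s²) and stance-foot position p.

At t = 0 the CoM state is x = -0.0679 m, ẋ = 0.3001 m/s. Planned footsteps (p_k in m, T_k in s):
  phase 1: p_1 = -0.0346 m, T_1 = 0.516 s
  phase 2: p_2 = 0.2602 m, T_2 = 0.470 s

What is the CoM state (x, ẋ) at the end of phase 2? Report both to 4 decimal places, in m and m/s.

phase 1: p=-0.0346, T=0.516, ωT=1.838198, cosh=3.222154, sinh=3.063050; start (x,ẋ)=(-0.067900, 0.300100) → end (x,ẋ)=(0.116137, 0.603605)
phase 2: p=0.2602, T=0.470, ωT=1.674328, cosh=2.761321, sinh=2.573887; start (x,ẋ)=(0.116137, 0.603605) → end (x,ẋ)=(0.298508, 0.345799)

x = 0.2985, ẋ = 0.3458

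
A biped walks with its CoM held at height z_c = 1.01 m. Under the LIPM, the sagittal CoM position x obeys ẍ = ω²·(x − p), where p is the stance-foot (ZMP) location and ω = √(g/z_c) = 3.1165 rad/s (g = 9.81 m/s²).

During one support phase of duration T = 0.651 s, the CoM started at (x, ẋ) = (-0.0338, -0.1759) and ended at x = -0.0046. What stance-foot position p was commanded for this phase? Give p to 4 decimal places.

ωT = 3.1165·0.651 = 2.028841; cosh(ωT) = 3.868379, sinh(ωT) = 3.736891
x(T) = p + (x₀−p)·cosh(ωT) + (ẋ₀/ω)·sinh(ωT) ⇒ p·(1 − cosh) = x(T) − x₀·cosh − (ẋ₀/ω)·sinh
numerator   = -0.0046 − (-0.0338)·3.868379 − (-0.1759/3.1165)·3.736891 = 0.337067
denominator = 1 − 3.868379 = -2.868379
p = 0.337067 / -2.868379 = -0.1175

p = -0.1175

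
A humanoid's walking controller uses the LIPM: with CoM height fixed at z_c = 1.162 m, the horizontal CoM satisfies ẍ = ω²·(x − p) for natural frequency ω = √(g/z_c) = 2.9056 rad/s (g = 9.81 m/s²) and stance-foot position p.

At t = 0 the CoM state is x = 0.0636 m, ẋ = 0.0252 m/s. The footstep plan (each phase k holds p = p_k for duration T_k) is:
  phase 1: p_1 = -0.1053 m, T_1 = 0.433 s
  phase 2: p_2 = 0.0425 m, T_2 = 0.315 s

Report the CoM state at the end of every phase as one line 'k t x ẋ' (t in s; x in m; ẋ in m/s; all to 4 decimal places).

1 0.4330 0.2299 0.8416
2 0.7480 0.6177 1.7903

phase 1: p=-0.1053, T=0.433, ωT=1.258125, cosh=1.901502, sinh=1.617315; start (x,ẋ)=(0.063600, 0.025200) → end (x,ẋ)=(0.229890, 0.841625)
phase 2: p=0.0425, T=0.315, ωT=0.915264, cosh=1.448923, sinh=1.048512; start (x,ẋ)=(0.229890, 0.841625) → end (x,ẋ)=(0.617722, 1.790345)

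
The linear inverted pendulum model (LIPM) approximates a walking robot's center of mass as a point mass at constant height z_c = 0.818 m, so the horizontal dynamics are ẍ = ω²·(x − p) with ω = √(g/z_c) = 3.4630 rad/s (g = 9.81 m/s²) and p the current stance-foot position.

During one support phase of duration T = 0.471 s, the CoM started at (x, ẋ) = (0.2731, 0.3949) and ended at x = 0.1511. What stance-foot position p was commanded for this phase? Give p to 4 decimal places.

ωT = 3.4630·0.471 = 1.631073; cosh(ωT) = 2.652537, sinh(ωT) = 2.456817
x(T) = p + (x₀−p)·cosh(ωT) + (ẋ₀/ω)·sinh(ωT) ⇒ p·(1 − cosh) = x(T) − x₀·cosh − (ẋ₀/ω)·sinh
numerator   = 0.1511 − (0.2731)·2.652537 − (0.3949/3.4630)·2.456817 = -0.853469
denominator = 1 − 2.652537 = -1.652537
p = -0.853469 / -1.652537 = 0.5165

p = 0.5165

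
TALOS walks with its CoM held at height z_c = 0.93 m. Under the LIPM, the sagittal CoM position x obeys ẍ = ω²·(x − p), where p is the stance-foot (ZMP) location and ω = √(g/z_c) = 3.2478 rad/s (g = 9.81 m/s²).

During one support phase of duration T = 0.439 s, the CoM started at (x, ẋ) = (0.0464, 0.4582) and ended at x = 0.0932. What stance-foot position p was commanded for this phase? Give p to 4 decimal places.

ωT = 3.2478·0.439 = 1.425784; cosh(ωT) = 2.200720, sinh(ωT) = 1.960400
x(T) = p + (x₀−p)·cosh(ωT) + (ẋ₀/ω)·sinh(ωT) ⇒ p·(1 − cosh) = x(T) − x₀·cosh − (ẋ₀/ω)·sinh
numerator   = 0.0932 − (0.0464)·2.200720 − (0.4582/3.2478)·1.960400 = -0.285487
denominator = 1 − 2.200720 = -1.200720
p = -0.285487 / -1.200720 = 0.2378

p = 0.2378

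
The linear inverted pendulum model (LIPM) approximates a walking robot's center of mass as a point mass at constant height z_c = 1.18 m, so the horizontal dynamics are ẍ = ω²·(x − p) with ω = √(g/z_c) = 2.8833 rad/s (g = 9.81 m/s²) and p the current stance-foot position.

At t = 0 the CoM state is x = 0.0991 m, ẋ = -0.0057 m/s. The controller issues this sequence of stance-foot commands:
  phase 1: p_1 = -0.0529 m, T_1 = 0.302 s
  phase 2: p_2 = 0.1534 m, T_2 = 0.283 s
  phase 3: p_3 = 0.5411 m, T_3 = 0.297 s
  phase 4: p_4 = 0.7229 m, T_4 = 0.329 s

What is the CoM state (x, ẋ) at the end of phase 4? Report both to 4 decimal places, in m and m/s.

phase 1: p=-0.0529, T=0.302, ωT=0.870757, cosh=1.403676, sinh=0.985041; start (x,ẋ)=(0.099100, -0.005700) → end (x,ẋ)=(0.158511, 0.423705)
phase 2: p=0.1534, T=0.283, ωT=0.815974, cosh=1.351793, sinh=0.909584; start (x,ẋ)=(0.158511, 0.423705) → end (x,ẋ)=(0.293974, 0.586166)
phase 3: p=0.5411, T=0.297, ωT=0.856340, cosh=1.389621, sinh=0.964907; start (x,ẋ)=(0.293974, 0.586166) → end (x,ẋ)=(0.393852, 0.127016)
phase 4: p=0.7229, T=0.329, ωT=0.948606, cosh=1.484694, sinh=1.097413; start (x,ẋ)=(0.393852, 0.127016) → end (x,ẋ)=(0.282708, -0.852585)

x = 0.2827, ẋ = -0.8526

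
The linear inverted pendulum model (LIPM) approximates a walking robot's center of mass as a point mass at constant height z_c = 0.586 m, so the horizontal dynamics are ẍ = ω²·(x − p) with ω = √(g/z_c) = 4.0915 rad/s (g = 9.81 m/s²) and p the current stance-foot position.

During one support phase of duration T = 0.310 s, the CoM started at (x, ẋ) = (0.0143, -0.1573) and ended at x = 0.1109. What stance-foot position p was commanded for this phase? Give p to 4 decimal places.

p = -0.1594

ωT = 4.0915·0.310 = 1.268365; cosh(ωT) = 1.918163, sinh(ωT) = 1.636872
x(T) = p + (x₀−p)·cosh(ωT) + (ẋ₀/ω)·sinh(ωT) ⇒ p·(1 − cosh) = x(T) − x₀·cosh − (ẋ₀/ω)·sinh
numerator   = 0.1109 − (0.0143)·1.918163 − (-0.1573/4.0915)·1.636872 = 0.146401
denominator = 1 − 1.918163 = -0.918163
p = 0.146401 / -0.918163 = -0.1594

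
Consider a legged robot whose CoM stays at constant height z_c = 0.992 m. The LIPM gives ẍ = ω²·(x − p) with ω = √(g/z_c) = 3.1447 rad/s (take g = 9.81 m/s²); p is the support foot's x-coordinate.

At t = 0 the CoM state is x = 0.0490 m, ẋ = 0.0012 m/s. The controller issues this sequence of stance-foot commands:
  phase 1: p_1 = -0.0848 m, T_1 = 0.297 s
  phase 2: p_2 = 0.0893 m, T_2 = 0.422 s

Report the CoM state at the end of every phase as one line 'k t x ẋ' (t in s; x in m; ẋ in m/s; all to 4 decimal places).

1 0.2970 0.1121 0.4544
2 0.7190 0.3886 1.0427

phase 1: p=-0.0848, T=0.297, ωT=0.933976, cosh=1.468797, sinh=1.075809; start (x,ẋ)=(0.049000, 0.001200) → end (x,ẋ)=(0.112136, 0.454421)
phase 2: p=0.0893, T=0.422, ωT=1.327063, cosh=2.017606, sinh=1.752351; start (x,ẋ)=(0.112136, 0.454421) → end (x,ẋ)=(0.388594, 1.042680)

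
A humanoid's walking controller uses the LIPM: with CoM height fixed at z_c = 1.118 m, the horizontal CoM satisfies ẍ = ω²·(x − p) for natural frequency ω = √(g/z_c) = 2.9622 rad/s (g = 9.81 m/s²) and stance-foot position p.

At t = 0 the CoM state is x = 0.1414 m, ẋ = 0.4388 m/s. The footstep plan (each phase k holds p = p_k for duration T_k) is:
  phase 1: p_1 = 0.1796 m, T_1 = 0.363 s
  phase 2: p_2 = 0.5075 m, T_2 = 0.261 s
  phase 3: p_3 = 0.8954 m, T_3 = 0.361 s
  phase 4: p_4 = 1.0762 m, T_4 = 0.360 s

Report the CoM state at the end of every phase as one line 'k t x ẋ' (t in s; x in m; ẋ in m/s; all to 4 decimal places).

phase 1: p=0.1796, T=0.363, ωT=1.075279, cosh=1.636006, sinh=1.294803; start (x,ẋ)=(0.141400, 0.438800) → end (x,ẋ)=(0.308908, 0.571365)
phase 2: p=0.5075, T=0.261, ωT=0.773134, cosh=1.314055, sinh=0.852491; start (x,ẋ)=(0.308908, 0.571365) → end (x,ẋ)=(0.410972, 0.249310)
phase 3: p=0.8954, T=0.361, ωT=1.069354, cosh=1.628364, sinh=1.285134; start (x,ẋ)=(0.410972, 0.249310) → end (x,ẋ)=(0.214737, -1.438165)
phase 4: p=1.0762, T=0.360, ωT=1.066392, cosh=1.624564, sinh=1.280316; start (x,ẋ)=(0.214737, -1.438165) → end (x,ẋ)=(-0.944903, -5.603535)

1 0.3630 0.3089 0.5714
2 0.6240 0.4110 0.2493
3 0.9850 0.2147 -1.4382
4 1.3450 -0.9449 -5.6035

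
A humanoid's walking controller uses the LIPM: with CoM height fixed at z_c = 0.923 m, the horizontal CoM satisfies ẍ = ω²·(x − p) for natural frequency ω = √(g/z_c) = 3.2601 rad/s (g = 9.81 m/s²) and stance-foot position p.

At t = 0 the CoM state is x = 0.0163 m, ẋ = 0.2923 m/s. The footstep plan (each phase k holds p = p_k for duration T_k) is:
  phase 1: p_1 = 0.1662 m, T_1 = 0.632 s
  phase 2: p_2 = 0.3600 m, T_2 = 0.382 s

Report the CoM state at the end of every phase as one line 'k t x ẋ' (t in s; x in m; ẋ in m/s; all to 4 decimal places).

phase 1: p=0.1662, T=0.632, ωT=2.060383, cosh=3.988191, sinh=3.860786; start (x,ẋ)=(0.016300, 0.292300) → end (x,ẋ)=(-0.085472, -0.720975)
phase 2: p=0.3600, T=0.382, ωT=1.245358, cosh=1.881008, sinh=1.593171; start (x,ẋ)=(-0.085472, -0.720975) → end (x,ẋ)=(-0.830269, -3.669898)

1 0.6320 -0.0855 -0.7210
2 1.0140 -0.8303 -3.6699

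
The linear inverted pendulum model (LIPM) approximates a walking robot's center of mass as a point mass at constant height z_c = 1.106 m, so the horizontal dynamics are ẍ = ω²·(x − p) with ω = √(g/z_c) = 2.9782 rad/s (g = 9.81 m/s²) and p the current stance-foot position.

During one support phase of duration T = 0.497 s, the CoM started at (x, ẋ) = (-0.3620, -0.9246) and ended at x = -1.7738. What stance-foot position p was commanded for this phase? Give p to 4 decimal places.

ωT = 2.9782·0.497 = 1.480165; cosh(ωT) = 2.310636, sinh(ωT) = 2.083036
x(T) = p + (x₀−p)·cosh(ωT) + (ẋ₀/ω)·sinh(ωT) ⇒ p·(1 − cosh) = x(T) − x₀·cosh − (ẋ₀/ω)·sinh
numerator   = -1.7738 − (-0.3620)·2.310636 − (-0.9246/2.9782)·2.083036 = -0.290659
denominator = 1 − 2.310636 = -1.310636
p = -0.290659 / -1.310636 = 0.2218

p = 0.2218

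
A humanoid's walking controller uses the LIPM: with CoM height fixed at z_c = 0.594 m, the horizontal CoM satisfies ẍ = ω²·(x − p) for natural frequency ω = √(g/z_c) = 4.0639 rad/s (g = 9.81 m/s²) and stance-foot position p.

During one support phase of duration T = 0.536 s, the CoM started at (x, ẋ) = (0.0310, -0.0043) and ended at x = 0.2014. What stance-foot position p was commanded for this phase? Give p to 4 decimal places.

ωT = 4.0639·0.536 = 2.178250; cosh(ωT) = 4.472041, sinh(ωT) = 4.358801
x(T) = p + (x₀−p)·cosh(ωT) + (ẋ₀/ω)·sinh(ωT) ⇒ p·(1 − cosh) = x(T) − x₀·cosh − (ẋ₀/ω)·sinh
numerator   = 0.2014 − (0.0310)·4.472041 − (-0.0043/4.0639)·4.358801 = 0.067379
denominator = 1 − 4.472041 = -3.472041
p = 0.067379 / -3.472041 = -0.0194

p = -0.0194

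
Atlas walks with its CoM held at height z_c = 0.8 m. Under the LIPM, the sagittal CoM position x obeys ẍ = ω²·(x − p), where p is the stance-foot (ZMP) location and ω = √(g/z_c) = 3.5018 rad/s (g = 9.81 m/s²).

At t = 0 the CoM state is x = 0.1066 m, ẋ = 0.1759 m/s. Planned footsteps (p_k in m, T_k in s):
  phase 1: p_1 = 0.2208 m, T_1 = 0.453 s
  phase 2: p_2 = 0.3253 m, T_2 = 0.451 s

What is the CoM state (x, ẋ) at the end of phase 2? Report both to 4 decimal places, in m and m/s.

x = -0.7006, ẋ = -3.4927

phase 1: p=0.2208, T=0.453, ωT=1.586315, cosh=2.545196, sinh=2.340518; start (x,ẋ)=(0.106600, 0.175900) → end (x,ẋ)=(0.047706, -0.488286)
phase 2: p=0.3253, T=0.451, ωT=1.579312, cosh=2.528866, sinh=2.322749; start (x,ẋ)=(0.047706, -0.488286) → end (x,ẋ)=(-0.700579, -3.492706)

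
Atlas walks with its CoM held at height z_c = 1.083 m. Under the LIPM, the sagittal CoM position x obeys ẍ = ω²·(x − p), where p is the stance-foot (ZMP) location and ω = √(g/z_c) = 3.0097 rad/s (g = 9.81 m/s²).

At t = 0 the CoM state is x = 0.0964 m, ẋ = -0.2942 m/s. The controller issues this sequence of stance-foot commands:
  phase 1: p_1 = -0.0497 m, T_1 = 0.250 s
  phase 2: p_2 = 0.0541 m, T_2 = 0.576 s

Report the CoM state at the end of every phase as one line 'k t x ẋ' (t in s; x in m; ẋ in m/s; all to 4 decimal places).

phase 1: p=-0.0497, T=0.250, ωT=0.752425, cosh=1.296681, sinh=0.825459; start (x,ẋ)=(0.096400, -0.294200) → end (x,ẋ)=(0.059056, -0.018515)
phase 2: p=0.0541, T=0.576, ωT=1.733587, cosh=2.918787, sinh=2.742137; start (x,ẋ)=(0.059056, -0.018515) → end (x,ẋ)=(0.051696, -0.013140)

1 0.2500 0.0591 -0.0185
2 0.8260 0.0517 -0.0131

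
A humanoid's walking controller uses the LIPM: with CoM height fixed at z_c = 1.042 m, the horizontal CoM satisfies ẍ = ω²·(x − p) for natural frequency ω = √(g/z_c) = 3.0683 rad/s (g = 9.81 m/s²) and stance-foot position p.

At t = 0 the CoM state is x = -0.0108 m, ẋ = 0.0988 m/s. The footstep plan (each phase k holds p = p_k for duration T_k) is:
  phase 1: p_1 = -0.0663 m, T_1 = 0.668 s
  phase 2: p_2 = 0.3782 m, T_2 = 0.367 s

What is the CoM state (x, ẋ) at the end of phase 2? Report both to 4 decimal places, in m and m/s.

phase 1: p=-0.0663, T=0.668, ωT=2.049624, cosh=3.946884, sinh=3.818100; start (x,ẋ)=(-0.010800, 0.098800) → end (x,ẋ)=(0.275696, 1.040139)
phase 2: p=0.3782, T=0.367, ωT=1.126066, cosh=1.703904, sinh=1.379598; start (x,ẋ)=(0.275696, 1.040139) → end (x,ẋ)=(0.671220, 1.338395)

x = 0.6712, ẋ = 1.3384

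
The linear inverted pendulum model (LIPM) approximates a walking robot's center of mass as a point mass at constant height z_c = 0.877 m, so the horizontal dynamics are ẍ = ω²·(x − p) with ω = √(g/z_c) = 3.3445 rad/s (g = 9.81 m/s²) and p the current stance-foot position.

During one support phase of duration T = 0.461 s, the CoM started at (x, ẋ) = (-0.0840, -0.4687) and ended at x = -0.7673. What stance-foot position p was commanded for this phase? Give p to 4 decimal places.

p = 0.1729

ωT = 3.3445·0.461 = 1.541815; cosh(ωT) = 2.443527, sinh(ωT) = 2.229535
x(T) = p + (x₀−p)·cosh(ωT) + (ẋ₀/ω)·sinh(ωT) ⇒ p·(1 − cosh) = x(T) − x₀·cosh − (ẋ₀/ω)·sinh
numerator   = -0.7673 − (-0.0840)·2.443527 − (-0.4687/3.3445)·2.229535 = -0.249596
denominator = 1 − 2.443527 = -1.443527
p = -0.249596 / -1.443527 = 0.1729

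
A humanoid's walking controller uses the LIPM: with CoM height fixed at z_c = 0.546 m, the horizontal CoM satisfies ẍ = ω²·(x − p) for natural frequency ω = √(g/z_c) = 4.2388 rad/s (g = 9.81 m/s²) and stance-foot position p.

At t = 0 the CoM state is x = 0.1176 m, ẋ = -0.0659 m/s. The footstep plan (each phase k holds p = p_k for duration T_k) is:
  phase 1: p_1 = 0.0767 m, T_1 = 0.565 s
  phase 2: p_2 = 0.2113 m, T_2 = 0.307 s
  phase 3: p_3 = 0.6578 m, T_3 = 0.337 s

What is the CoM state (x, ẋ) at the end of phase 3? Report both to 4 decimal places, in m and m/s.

x = 0.7682, ẋ = 0.9572

phase 1: p=0.0767, T=0.565, ωT=2.394922, cosh=5.529261, sinh=5.438081; start (x,ẋ)=(0.117600, -0.065900) → end (x,ẋ)=(0.218302, 0.578405)
phase 2: p=0.2113, T=0.307, ωT=1.301312, cosh=1.973144, sinh=1.700969; start (x,ẋ)=(0.218302, 0.578405) → end (x,ẋ)=(0.457221, 1.191759)
phase 3: p=0.6578, T=0.337, ωT=1.428476, cosh=2.206004, sinh=1.966330; start (x,ẋ)=(0.457221, 1.191759) → end (x,ẋ)=(0.768165, 0.957224)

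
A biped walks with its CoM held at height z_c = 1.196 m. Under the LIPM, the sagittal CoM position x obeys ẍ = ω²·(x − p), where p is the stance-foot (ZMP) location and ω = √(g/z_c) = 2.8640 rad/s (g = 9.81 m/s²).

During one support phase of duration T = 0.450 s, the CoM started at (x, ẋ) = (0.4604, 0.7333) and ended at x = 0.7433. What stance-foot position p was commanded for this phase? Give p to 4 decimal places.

ωT = 2.8640·0.450 = 1.288800; cosh(ωT) = 1.952016, sinh(ωT) = 1.676414
x(T) = p + (x₀−p)·cosh(ωT) + (ẋ₀/ω)·sinh(ωT) ⇒ p·(1 − cosh) = x(T) − x₀·cosh − (ẋ₀/ω)·sinh
numerator   = 0.7433 − (0.4604)·1.952016 − (0.7333/2.8640)·1.676414 = -0.584638
denominator = 1 − 1.952016 = -0.952016
p = -0.584638 / -0.952016 = 0.6141

p = 0.6141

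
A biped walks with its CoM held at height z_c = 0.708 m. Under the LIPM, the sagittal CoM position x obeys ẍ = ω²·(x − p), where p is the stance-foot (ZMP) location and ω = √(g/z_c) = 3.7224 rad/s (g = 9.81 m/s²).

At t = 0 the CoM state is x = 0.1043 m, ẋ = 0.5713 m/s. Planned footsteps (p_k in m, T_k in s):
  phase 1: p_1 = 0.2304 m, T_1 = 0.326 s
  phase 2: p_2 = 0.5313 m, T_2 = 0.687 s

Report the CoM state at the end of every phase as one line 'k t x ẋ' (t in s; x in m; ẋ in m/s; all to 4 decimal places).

1 0.3260 0.2349 0.3261
2 1.0130 -0.8302 -4.9574

phase 1: p=0.2304, T=0.326, ωT=1.213502, cosh=1.831203, sinh=1.534048; start (x,ẋ)=(0.104300, 0.571300) → end (x,ẋ)=(0.234925, 0.326092)
phase 2: p=0.5313, T=0.687, ωT=2.557289, cosh=6.489154, sinh=6.411639; start (x,ẋ)=(0.234925, 0.326092) → end (x,ẋ)=(-0.830244, -4.957420)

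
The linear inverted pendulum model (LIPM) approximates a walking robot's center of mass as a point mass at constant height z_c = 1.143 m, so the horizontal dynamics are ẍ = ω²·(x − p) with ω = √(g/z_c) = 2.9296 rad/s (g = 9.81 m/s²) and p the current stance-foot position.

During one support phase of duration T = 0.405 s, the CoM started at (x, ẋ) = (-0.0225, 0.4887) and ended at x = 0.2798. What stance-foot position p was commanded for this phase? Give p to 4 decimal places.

p = -0.0915

ωT = 2.9296·0.405 = 1.186488; cosh(ωT) = 1.790424, sinh(ωT) = 1.485133
x(T) = p + (x₀−p)·cosh(ωT) + (ẋ₀/ω)·sinh(ωT) ⇒ p·(1 − cosh) = x(T) − x₀·cosh − (ẋ₀/ω)·sinh
numerator   = 0.2798 − (-0.0225)·1.790424 − (0.4887/2.9296)·1.485133 = 0.072343
denominator = 1 − 1.790424 = -0.790424
p = 0.072343 / -0.790424 = -0.0915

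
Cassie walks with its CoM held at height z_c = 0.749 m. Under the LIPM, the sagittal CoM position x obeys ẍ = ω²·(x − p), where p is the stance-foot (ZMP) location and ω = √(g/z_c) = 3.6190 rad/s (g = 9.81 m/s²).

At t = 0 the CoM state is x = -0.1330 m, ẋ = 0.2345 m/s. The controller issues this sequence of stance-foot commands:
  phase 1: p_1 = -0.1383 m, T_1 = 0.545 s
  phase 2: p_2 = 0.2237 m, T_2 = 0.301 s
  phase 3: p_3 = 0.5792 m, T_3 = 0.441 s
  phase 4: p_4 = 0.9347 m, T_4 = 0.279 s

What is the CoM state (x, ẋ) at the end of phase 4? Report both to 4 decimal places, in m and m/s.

x = 0.8115, ẋ = 0.1511

phase 1: p=-0.1383, T=0.545, ωT=1.972355, cosh=3.663356, sinh=3.524227; start (x,ẋ)=(-0.133000, 0.234500) → end (x,ẋ)=(0.109475, 0.926654)
phase 2: p=0.2237, T=0.301, ωT=1.089319, cosh=1.654347, sinh=1.317902; start (x,ẋ)=(0.109475, 0.926654) → end (x,ẋ)=(0.372184, 0.988212)
phase 3: p=0.5792, T=0.441, ωT=1.595979, cosh=2.567933, sinh=2.365223; start (x,ẋ)=(0.372184, 0.988212) → end (x,ẋ)=(0.693450, 0.765659)
phase 4: p=0.9347, T=0.279, ωT=1.009701, cosh=1.554554, sinh=1.190226; start (x,ẋ)=(0.693450, 0.765659) → end (x,ẋ)=(0.811476, 0.151091)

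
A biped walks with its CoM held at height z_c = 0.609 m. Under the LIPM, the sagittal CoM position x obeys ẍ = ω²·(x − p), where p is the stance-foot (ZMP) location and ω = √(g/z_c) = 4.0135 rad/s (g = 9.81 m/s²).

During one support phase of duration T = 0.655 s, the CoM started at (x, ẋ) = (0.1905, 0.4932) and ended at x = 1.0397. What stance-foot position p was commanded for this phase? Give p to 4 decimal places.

p = 0.1901

ωT = 4.0135·0.655 = 2.628842; cosh(ωT) = 6.964941, sinh(ωT) = 6.892779
x(T) = p + (x₀−p)·cosh(ωT) + (ẋ₀/ω)·sinh(ωT) ⇒ p·(1 − cosh) = x(T) − x₀·cosh − (ẋ₀/ω)·sinh
numerator   = 1.0397 − (0.1905)·6.964941 − (0.4932/4.0135)·6.892779 = -1.134142
denominator = 1 − 6.964941 = -5.964941
p = -1.134142 / -5.964941 = 0.1901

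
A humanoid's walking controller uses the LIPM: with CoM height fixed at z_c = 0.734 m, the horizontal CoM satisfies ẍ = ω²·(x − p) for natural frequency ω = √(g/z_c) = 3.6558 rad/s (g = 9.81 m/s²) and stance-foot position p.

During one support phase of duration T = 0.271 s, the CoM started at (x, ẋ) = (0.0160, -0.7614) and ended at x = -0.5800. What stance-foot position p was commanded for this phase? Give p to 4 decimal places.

ωT = 3.6558·0.271 = 0.990722; cosh(ωT) = 1.532243, sinh(ωT) = 1.160935
x(T) = p + (x₀−p)·cosh(ωT) + (ẋ₀/ω)·sinh(ωT) ⇒ p·(1 − cosh) = x(T) − x₀·cosh − (ẋ₀/ω)·sinh
numerator   = -0.5800 − (0.0160)·1.532243 − (-0.7614/3.6558)·1.160935 = -0.362726
denominator = 1 − 1.532243 = -0.532243
p = -0.362726 / -0.532243 = 0.6815

p = 0.6815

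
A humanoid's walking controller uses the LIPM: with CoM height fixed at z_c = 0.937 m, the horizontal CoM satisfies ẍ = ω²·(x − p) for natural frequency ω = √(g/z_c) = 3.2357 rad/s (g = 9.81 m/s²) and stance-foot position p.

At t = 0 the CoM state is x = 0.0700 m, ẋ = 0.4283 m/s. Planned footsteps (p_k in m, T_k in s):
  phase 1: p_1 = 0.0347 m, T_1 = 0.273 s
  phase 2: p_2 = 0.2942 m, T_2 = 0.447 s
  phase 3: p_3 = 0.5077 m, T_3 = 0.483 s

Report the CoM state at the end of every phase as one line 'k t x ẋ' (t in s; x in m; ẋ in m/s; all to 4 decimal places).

phase 1: p=0.0347, T=0.273, ωT=0.883346, cosh=1.416189, sinh=1.002792; start (x,ẋ)=(0.070000, 0.428300) → end (x,ẋ)=(0.217428, 0.721093)
phase 2: p=0.2942, T=0.447, ωT=1.446358, cosh=2.241521, sinh=2.006095; start (x,ẋ)=(0.217428, 0.721093) → end (x,ẋ)=(0.569183, 1.118008)
phase 3: p=0.5077, T=0.483, ωT=1.562843, cosh=2.490955, sinh=2.281415; start (x,ẋ)=(0.569183, 1.118008) → end (x,ẋ)=(1.449132, 3.238772)

1 0.2730 0.2174 0.7211
2 0.7200 0.5692 1.1180
3 1.2030 1.4491 3.2388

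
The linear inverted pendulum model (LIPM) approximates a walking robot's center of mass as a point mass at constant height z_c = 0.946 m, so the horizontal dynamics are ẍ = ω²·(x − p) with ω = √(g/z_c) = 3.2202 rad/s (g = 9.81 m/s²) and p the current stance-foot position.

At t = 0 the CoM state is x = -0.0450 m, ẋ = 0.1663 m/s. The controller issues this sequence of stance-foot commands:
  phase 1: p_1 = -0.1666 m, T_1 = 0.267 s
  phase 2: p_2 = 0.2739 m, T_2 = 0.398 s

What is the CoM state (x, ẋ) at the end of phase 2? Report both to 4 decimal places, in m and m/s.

x = 0.1607, ẋ = 0.0028

phase 1: p=-0.1666, T=0.267, ωT=0.859793, cosh=1.392961, sinh=0.969711; start (x,ẋ)=(-0.045000, 0.166300) → end (x,ẋ)=(0.052863, 0.611365)
phase 2: p=0.2739, T=0.398, ωT=1.281640, cosh=1.940062, sinh=1.662480; start (x,ẋ)=(0.052863, 0.611365) → end (x,ẋ)=(0.160701, 0.002759)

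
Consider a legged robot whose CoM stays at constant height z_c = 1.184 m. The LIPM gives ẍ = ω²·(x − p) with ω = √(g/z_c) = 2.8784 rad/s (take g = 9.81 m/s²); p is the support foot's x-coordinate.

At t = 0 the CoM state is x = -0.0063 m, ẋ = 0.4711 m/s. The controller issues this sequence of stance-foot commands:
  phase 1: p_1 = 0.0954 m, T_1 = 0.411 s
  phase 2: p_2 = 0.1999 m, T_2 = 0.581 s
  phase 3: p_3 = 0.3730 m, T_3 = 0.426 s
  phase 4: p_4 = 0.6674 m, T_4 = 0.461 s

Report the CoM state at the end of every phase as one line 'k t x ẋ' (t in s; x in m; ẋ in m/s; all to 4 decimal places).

phase 1: p=0.0954, T=0.411, ωT=1.183022, cosh=1.785288, sinh=1.478937; start (x,ẋ)=(-0.006300, 0.471100) → end (x,ẋ)=(0.155890, 0.408115)
phase 2: p=0.1999, T=0.581, ωT=1.672350, cosh=2.756237, sinh=2.568432; start (x,ẋ)=(0.155890, 0.408115) → end (x,ẋ)=(0.442764, 0.799496)
phase 3: p=0.3730, T=0.426, ωT=1.226198, cosh=1.850827, sinh=1.557421; start (x,ẋ)=(0.442764, 0.799496) → end (x,ẋ)=(0.934705, 1.792471)
phase 4: p=0.6674, T=0.461, ωT=1.326942, cosh=2.017394, sinh=1.752106; start (x,ẋ)=(0.934705, 1.792471) → end (x,ẋ)=(2.297753, 4.964212)

1 0.4110 0.1559 0.4081
2 0.9920 0.4428 0.7995
3 1.4180 0.9347 1.7925
4 1.8790 2.2978 4.9642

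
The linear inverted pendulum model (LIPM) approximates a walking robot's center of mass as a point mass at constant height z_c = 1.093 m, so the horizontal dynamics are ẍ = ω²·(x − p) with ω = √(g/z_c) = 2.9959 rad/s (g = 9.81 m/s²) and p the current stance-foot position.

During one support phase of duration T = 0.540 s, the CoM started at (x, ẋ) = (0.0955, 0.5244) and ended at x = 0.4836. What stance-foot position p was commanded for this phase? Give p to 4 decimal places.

ωT = 2.9959·0.540 = 1.617786; cosh(ωT) = 2.620126, sinh(ωT) = 2.421789
x(T) = p + (x₀−p)·cosh(ωT) + (ẋ₀/ω)·sinh(ωT) ⇒ p·(1 − cosh) = x(T) − x₀·cosh − (ẋ₀/ω)·sinh
numerator   = 0.4836 − (0.0955)·2.620126 − (0.5244/2.9959)·2.421789 = -0.190530
denominator = 1 − 2.620126 = -1.620126
p = -0.190530 / -1.620126 = 0.1176

p = 0.1176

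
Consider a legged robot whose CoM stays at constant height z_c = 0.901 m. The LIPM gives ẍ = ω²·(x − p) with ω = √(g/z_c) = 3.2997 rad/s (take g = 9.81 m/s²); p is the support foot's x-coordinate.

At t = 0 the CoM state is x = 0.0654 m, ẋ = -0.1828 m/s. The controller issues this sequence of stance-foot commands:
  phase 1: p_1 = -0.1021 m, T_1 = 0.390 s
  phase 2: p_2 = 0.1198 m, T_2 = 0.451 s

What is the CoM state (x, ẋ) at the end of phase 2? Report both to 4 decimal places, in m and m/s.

x = 0.5093, ẋ = 1.4048

phase 1: p=-0.1021, T=0.390, ωT=1.286883, cosh=1.948805, sinh=1.672675; start (x,ẋ)=(0.065400, -0.182800) → end (x,ẋ)=(0.131660, 0.568246)
phase 2: p=0.1198, T=0.451, ωT=1.488165, cosh=2.327373, sinh=2.101586; start (x,ẋ)=(0.131660, 0.568246) → end (x,ẋ)=(0.509321, 1.404767)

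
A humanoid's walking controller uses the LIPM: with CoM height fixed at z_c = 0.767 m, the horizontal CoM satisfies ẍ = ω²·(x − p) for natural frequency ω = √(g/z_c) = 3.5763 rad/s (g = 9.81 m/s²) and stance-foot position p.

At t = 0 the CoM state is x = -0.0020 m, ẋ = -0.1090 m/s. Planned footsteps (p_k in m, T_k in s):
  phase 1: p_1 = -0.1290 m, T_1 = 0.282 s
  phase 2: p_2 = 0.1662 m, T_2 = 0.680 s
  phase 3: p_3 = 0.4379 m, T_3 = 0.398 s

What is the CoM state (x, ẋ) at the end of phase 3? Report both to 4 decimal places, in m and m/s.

x = -0.8836, ẋ = -4.4742

phase 1: p=-0.1290, T=0.282, ωT=1.008517, cosh=1.553145, sinh=1.188386; start (x,ẋ)=(-0.002000, -0.109000) → end (x,ẋ)=(0.032029, 0.370460)
phase 2: p=0.1662, T=0.680, ωT=2.431884, cosh=5.734087, sinh=5.646216; start (x,ẋ)=(0.032029, 0.370460) → end (x,ẋ)=(-0.018268, -0.584998)
phase 3: p=0.4379, T=0.398, ωT=1.423367, cosh=2.195988, sinh=1.955087; start (x,ẋ)=(-0.018268, -0.584998) → end (x,ẋ)=(-0.883647, -4.474169)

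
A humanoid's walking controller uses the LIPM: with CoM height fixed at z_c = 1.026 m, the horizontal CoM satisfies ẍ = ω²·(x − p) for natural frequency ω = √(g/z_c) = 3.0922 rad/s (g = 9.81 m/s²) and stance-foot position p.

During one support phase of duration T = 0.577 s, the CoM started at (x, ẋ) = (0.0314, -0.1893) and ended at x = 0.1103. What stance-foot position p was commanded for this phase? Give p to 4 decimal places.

p = -0.0928

ωT = 3.0922·0.577 = 1.784199; cosh(ωT) = 3.061371, sinh(ωT) = 2.893440
x(T) = p + (x₀−p)·cosh(ωT) + (ẋ₀/ω)·sinh(ωT) ⇒ p·(1 − cosh) = x(T) − x₀·cosh − (ẋ₀/ω)·sinh
numerator   = 0.1103 − (0.0314)·3.061371 − (-0.1893/3.0922)·2.893440 = 0.191305
denominator = 1 − 3.061371 = -2.061371
p = 0.191305 / -2.061371 = -0.0928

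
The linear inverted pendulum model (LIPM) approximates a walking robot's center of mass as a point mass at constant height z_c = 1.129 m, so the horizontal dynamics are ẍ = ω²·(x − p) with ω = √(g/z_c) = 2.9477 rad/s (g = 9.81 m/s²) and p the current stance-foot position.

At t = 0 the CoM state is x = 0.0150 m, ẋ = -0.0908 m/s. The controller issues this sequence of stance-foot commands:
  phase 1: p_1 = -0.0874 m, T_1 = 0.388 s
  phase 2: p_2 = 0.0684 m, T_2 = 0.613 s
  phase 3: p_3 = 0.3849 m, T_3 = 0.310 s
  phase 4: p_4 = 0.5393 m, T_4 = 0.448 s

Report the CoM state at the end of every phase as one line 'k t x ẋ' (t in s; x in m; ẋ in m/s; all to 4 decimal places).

1 0.3880 0.0462 0.2686
2 1.0010 0.2689 0.6460
3 1.3110 0.4464 0.5774
4 1.7590 0.6936 0.6820

phase 1: p=-0.0874, T=0.388, ωT=1.143708, cosh=1.728509, sinh=1.409874; start (x,ẋ)=(0.015000, -0.090800) → end (x,ẋ)=(0.046170, 0.268614)
phase 2: p=0.0684, T=0.613, ωT=1.806940, cosh=3.127967, sinh=2.963811; start (x,ẋ)=(0.046170, 0.268614) → end (x,ẋ)=(0.268948, 0.646005)
phase 3: p=0.3849, T=0.310, ωT=0.913787, cosh=1.447376, sinh=1.046373; start (x,ẋ)=(0.268948, 0.646005) → end (x,ẋ)=(0.446392, 0.577369)
phase 4: p=0.5393, T=0.448, ωT=1.320570, cosh=2.006269, sinh=1.739286; start (x,ẋ)=(0.446392, 0.577369) → end (x,ẋ)=(0.693577, 0.682027)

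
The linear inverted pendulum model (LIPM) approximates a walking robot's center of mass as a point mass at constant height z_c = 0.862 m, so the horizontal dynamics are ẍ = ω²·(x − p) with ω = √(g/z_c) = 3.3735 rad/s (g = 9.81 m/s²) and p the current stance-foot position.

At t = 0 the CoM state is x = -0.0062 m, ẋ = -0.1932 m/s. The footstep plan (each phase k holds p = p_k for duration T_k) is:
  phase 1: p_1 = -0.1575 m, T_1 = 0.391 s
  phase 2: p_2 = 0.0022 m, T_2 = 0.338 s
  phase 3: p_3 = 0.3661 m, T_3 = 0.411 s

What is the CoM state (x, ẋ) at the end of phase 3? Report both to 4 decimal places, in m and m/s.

x = 0.7895, ẋ = 1.7631

phase 1: p=-0.1575, T=0.391, ωT=1.319039, cosh=2.003608, sinh=1.736216; start (x,ẋ)=(-0.006200, -0.193200) → end (x,ẋ)=(0.046213, 0.499086)
phase 2: p=0.0022, T=0.338, ωT=1.140243, cosh=1.723635, sinh=1.403893; start (x,ẋ)=(0.046213, 0.499086) → end (x,ẋ)=(0.285759, 1.068689)
phase 3: p=0.3661, T=0.411, ωT=1.386508, cosh=2.125402, sinh=1.875455; start (x,ẋ)=(0.285759, 1.068689) → end (x,ẋ)=(0.789466, 1.763085)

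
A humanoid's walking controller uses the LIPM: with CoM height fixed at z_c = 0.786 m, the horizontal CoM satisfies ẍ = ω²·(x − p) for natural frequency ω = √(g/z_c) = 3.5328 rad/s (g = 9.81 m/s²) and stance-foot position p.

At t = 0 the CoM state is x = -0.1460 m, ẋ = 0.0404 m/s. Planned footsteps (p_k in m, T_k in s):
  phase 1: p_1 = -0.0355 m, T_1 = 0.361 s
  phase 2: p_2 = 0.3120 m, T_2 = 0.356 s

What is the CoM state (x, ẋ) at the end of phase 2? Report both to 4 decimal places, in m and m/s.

phase 1: p=-0.0355, T=0.361, ωT=1.275341, cosh=1.929628, sinh=1.650293; start (x,ẋ)=(-0.146000, 0.040400) → end (x,ẋ)=(-0.229852, -0.566275)
phase 2: p=0.3120, T=0.356, ωT=1.257677, cosh=1.900777, sinh=1.616463; start (x,ẋ)=(-0.229852, -0.566275) → end (x,ẋ)=(-0.977044, -4.170684)

x = -0.9770, ẋ = -4.1707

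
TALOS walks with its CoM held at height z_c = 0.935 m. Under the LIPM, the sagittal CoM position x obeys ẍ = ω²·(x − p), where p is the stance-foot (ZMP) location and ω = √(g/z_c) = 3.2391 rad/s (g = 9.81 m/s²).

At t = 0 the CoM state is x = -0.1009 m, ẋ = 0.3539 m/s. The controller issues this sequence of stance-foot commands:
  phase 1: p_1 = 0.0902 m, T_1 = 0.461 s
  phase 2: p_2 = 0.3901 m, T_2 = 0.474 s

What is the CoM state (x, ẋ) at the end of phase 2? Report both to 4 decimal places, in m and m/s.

phase 1: p=0.0902, T=0.461, ωT=1.493225, cosh=2.338038, sinh=2.113391; start (x,ẋ)=(-0.100900, 0.353900) → end (x,ẋ)=(-0.125693, -0.480740)
phase 2: p=0.3901, T=0.474, ωT=1.535333, cosh=2.429129, sinh=2.213745; start (x,ẋ)=(-0.125693, -0.480740) → end (x,ẋ)=(-1.191386, -4.866292)

x = -1.1914, ẋ = -4.8663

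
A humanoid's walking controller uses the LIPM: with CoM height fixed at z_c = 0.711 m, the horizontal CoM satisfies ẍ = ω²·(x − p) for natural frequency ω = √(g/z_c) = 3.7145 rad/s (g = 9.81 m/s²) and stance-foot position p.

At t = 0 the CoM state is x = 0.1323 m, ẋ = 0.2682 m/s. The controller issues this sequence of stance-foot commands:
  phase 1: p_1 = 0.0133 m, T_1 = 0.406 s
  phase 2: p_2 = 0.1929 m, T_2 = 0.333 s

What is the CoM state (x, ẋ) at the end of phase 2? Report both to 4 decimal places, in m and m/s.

phase 1: p=0.0133, T=0.406, ωT=1.508087, cosh=2.369706, sinh=2.148373; start (x,ẋ)=(0.132300, 0.268200) → end (x,ẋ)=(0.450415, 1.585191)
phase 2: p=0.1929, T=0.333, ωT=1.236929, cosh=1.867645, sinh=1.577371; start (x,ẋ)=(0.450415, 1.585191) → end (x,ẋ)=(1.347002, 4.469392)

x = 1.3470, ẋ = 4.4694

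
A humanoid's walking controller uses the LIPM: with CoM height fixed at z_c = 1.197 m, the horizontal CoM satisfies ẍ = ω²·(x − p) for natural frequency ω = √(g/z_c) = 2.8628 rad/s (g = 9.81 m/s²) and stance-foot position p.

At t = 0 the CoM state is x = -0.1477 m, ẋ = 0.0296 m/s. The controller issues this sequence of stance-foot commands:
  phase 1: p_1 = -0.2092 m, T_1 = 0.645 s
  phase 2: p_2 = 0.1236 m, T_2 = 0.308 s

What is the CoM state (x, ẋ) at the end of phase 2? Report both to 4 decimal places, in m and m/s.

phase 1: p=-0.2092, T=0.645, ωT=1.846506, cosh=3.247712, sinh=3.089925; start (x,ẋ)=(-0.147700, 0.029600) → end (x,ẋ)=(0.022483, 0.640151)
phase 2: p=0.1236, T=0.308, ωT=0.881742, cosh=1.414582, sinh=1.000522; start (x,ẋ)=(0.022483, 0.640151) → end (x,ẋ)=(0.204288, 0.615917)

x = 0.2043, ẋ = 0.6159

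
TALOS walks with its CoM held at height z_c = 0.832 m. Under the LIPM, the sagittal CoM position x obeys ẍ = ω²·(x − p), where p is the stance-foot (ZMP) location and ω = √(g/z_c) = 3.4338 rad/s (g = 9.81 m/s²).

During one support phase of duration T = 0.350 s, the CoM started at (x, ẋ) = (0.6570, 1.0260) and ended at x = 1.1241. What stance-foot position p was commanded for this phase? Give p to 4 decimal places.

p = 0.6384

ωT = 3.4338·0.350 = 1.201830; cosh(ωT) = 1.813421, sinh(ωT) = 1.512777
x(T) = p + (x₀−p)·cosh(ωT) + (ẋ₀/ω)·sinh(ωT) ⇒ p·(1 − cosh) = x(T) − x₀·cosh − (ẋ₀/ω)·sinh
numerator   = 1.1241 − (0.6570)·1.813421 − (1.0260/3.4338)·1.512777 = -0.519327
denominator = 1 − 1.813421 = -0.813421
p = -0.519327 / -0.813421 = 0.6384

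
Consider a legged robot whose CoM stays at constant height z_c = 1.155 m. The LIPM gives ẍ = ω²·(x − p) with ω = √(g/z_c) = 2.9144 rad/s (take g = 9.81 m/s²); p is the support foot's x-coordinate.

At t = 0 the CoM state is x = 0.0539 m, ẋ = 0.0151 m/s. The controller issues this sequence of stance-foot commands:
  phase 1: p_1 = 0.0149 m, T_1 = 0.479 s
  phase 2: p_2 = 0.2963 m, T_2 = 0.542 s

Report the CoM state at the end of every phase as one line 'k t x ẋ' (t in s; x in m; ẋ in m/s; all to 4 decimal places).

1 0.4790 0.1083 0.2478
2 1.0210 0.0184 -0.6461

phase 1: p=0.0149, T=0.479, ωT=1.395998, cosh=2.143294, sinh=1.895708; start (x,ẋ)=(0.053900, 0.015100) → end (x,ẋ)=(0.108310, 0.247833)
phase 2: p=0.2963, T=0.542, ωT=1.579605, cosh=2.529547, sinh=2.323490; start (x,ẋ)=(0.108310, 0.247833) → end (x,ẋ)=(0.018355, -0.646081)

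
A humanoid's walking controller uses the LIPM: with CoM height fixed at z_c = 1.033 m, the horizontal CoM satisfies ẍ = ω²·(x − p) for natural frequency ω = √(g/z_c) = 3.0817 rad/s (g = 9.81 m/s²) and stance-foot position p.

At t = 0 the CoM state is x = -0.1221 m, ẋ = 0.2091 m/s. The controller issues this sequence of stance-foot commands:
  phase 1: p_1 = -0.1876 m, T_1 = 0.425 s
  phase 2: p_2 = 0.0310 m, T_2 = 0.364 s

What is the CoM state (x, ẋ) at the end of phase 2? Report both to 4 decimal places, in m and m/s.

x = 0.4182, ẋ = 1.4133

phase 1: p=-0.1876, T=0.425, ωT=1.309722, cosh=1.987520, sinh=1.717625; start (x,ẋ)=(-0.122100, 0.209100) → end (x,ẋ)=(0.059127, 0.762295)
phase 2: p=0.0310, T=0.364, ωT=1.121739, cosh=1.697950, sinh=1.372238; start (x,ẋ)=(0.059127, 0.762295) → end (x,ẋ)=(0.418198, 1.413285)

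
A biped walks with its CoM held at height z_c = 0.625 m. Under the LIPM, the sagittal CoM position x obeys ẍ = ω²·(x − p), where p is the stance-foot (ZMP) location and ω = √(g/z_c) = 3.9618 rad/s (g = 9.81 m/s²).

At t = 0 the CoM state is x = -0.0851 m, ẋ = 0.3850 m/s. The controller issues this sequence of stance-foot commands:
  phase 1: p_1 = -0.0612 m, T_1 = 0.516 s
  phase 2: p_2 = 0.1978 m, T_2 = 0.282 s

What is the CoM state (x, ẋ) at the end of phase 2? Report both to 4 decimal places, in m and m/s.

x = 0.6220, ẋ = 2.0366

phase 1: p=-0.0612, T=0.516, ωT=2.044289, cosh=3.926568, sinh=3.797096; start (x,ẋ)=(-0.085100, 0.385000) → end (x,ẋ)=(0.213949, 1.152193)
phase 2: p=0.1978, T=0.282, ωT=1.117228, cosh=1.691777, sinh=1.364592; start (x,ẋ)=(0.213949, 1.152193) → end (x,ẋ)=(0.621979, 2.036561)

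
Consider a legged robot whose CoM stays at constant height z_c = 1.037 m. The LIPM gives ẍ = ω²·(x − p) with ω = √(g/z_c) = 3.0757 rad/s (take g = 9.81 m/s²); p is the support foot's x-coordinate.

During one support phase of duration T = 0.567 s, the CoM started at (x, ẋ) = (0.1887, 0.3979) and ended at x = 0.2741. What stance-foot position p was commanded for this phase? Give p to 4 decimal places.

p = 0.3290

ωT = 3.0757·0.567 = 1.743922; cosh(ωT) = 2.947283, sinh(ωT) = 2.772449
x(T) = p + (x₀−p)·cosh(ωT) + (ẋ₀/ω)·sinh(ωT) ⇒ p·(1 − cosh) = x(T) − x₀·cosh − (ẋ₀/ω)·sinh
numerator   = 0.2741 − (0.1887)·2.947283 − (0.3979/3.0757)·2.772449 = -0.640721
denominator = 1 − 2.947283 = -1.947283
p = -0.640721 / -1.947283 = 0.3290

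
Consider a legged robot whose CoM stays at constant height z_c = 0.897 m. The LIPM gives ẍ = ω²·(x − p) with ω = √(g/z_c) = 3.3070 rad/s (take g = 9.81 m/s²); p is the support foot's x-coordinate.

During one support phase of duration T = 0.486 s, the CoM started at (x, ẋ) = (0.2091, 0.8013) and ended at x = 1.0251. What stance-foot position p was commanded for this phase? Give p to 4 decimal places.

p = 0.0612

ωT = 3.3070·0.486 = 1.607202; cosh(ωT) = 2.594640, sinh(ωT) = 2.394193
x(T) = p + (x₀−p)·cosh(ωT) + (ẋ₀/ω)·sinh(ωT) ⇒ p·(1 − cosh) = x(T) − x₀·cosh − (ẋ₀/ω)·sinh
numerator   = 1.0251 − (0.2091)·2.594640 − (0.8013/3.3070)·2.394193 = -0.097562
denominator = 1 − 2.594640 = -1.594640
p = -0.097562 / -1.594640 = 0.0612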